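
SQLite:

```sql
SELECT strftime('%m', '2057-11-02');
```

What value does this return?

11

`%m` extracts the 2-digit month (01-12): 11.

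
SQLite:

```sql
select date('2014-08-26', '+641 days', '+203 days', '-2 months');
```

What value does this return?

2016-10-17

Applying '+641 days' to 2014-08-26: counting 641 days forward gives 2016-05-28.
Applying '+203 days' to 2016-05-28: counting 203 days forward gives 2016-12-17.
Adding -2 months to 2016-12-17 gives 2016-10-17.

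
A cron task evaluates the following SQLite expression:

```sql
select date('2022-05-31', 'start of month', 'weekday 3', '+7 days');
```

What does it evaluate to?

`start of month` rewinds 2022-05-31 to 2022-05-01.
`weekday 3` advances to the next Wednesday; 2022-05-01 is a Sunday, so it moves forward to 2022-05-04.
Advancing 7 more days within May lands on 2022-05-11.

2022-05-11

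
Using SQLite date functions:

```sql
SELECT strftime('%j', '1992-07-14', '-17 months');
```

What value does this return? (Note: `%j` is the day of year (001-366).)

First apply '-17 months': 1992-07-14 → 1991-02-14.
Day-of-year for 1991-02-14: days since 1991-01-01 inclusive = 45, zero-padded to 045.

045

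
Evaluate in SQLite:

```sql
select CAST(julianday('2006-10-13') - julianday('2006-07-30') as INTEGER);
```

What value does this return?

1 day remains in July 2006 after the 30th (31 − 30).
August 2006: 31 days.
September 2006: 30 days.
Then 13 days into October 2006.
Total: 1 + 31 + 30 + 13 = 75.

75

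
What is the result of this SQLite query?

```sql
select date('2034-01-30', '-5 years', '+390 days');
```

Adding -5 years to 2034-01-30 gives 2029-01-30.
Applying '+390 days' to 2029-01-30: counting 390 days forward gives 2030-02-24.

2030-02-24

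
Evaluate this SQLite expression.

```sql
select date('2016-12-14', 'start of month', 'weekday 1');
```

2016-12-05

`start of month` rewinds 2016-12-14 to 2016-12-01.
`weekday 1` advances to the next Monday; 2016-12-01 is a Thursday, so it moves forward to 2016-12-05.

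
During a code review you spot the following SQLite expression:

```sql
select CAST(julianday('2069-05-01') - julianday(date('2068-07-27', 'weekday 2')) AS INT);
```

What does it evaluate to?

`weekday 2` advances to the next Tuesday; 2068-07-27 is a Friday, so it moves forward to 2068-07-31.
0 days remain in July 2068 after the 31st (31 − 31).
Full months from August 2068 through April 2069 contribute their day counts.
Then 1 day into May 2069.
Total: 0 + 31 + 30 + 31 + 30 + 31 + 31 + 28 + 31 + 30 + 1 = 274.

274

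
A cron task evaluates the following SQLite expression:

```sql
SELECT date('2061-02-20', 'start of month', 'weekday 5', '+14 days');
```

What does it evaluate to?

2061-02-18

`start of month` rewinds 2061-02-20 to 2061-02-01.
`weekday 5` advances to the next Friday; 2061-02-01 is a Tuesday, so it moves forward to 2061-02-04.
Advancing 14 more days within February lands on 2061-02-18.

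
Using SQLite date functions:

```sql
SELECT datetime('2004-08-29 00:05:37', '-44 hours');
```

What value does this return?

2004-08-27 04:05:37

-44 hours from 2004-08-29 00:05:37 is 2004-08-27 04:05:37 (crosses midnight).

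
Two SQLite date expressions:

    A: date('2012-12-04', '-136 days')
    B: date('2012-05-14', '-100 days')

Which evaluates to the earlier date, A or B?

A = 2012-07-21.
B = 2012-02-04.
B is earlier.

B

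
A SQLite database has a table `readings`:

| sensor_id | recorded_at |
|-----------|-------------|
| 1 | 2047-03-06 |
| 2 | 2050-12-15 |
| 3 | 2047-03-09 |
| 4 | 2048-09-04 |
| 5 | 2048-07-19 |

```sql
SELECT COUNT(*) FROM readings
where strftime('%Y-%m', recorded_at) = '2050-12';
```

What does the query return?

Rows with year-month 2050-12: 2050-12-15 → 1.

1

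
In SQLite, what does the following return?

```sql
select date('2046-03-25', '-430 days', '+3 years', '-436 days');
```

Applying '-430 days' to 2046-03-25: counting 430 days back gives 2045-01-19.
Adding +3 years to 2045-01-19 gives 2048-01-19.
Applying '-436 days' to 2048-01-19: counting 436 days back gives 2046-11-09.

2046-11-09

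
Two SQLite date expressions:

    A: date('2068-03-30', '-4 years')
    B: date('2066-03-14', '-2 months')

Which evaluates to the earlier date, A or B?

A = 2064-03-30.
B = 2066-01-14.
A is earlier.

A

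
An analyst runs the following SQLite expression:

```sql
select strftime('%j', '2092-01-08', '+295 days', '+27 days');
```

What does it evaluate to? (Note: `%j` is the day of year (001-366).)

First apply '+295 days', '+27 days': 2092-01-08 → 2092-11-25.
Day-of-year for 2092-11-25: days since 2092-01-01 inclusive = 330, zero-padded to 330.

330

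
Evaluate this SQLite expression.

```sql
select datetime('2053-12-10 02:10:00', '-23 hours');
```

-23 hours from 2053-12-10 02:10:00 is 2053-12-09 03:10:00 (crosses midnight).

2053-12-09 03:10:00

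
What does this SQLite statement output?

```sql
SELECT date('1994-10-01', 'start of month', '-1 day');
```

`start of month` rewinds 1994-10-01 to 1994-10-01.
Going back 1 day from 1994-10-01 reaches 1994-09-30 (last day of September, 30 days).

1994-09-30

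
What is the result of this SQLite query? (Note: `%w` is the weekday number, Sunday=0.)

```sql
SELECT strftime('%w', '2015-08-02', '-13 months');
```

First apply '-13 months': 2015-08-02 → 2014-07-02.
2014-07-02 is a Wednesday; with Sunday=0 that is 3.

3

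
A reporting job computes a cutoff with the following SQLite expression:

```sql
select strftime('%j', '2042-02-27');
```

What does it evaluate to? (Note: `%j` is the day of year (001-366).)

Day-of-year for 2042-02-27: days since 2042-01-01 inclusive = 58, zero-padded to 058.

058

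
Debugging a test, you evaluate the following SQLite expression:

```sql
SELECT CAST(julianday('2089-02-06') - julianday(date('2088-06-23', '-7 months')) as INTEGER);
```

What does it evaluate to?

441

Adding -7 months to 2088-06-23 gives 2087-11-23.
7 days remain in November 2087 after the 23rd (30 − 23).
Full months from December 2087 through January 2089 contribute their day counts.
Then 6 days into February 2089.
Total: 7 + 31 + 31 + 29 + 31 + 30 + 31 + 30 + 31 + 31 + 30 + 31 + 30 + 31 + 31 + 6 = 441.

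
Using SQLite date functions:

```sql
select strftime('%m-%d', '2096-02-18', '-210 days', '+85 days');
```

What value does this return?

10-16

First apply '-210 days', '+85 days': 2096-02-18 → 2095-10-16.
`%m-%d` extracts the month-day: 10-16.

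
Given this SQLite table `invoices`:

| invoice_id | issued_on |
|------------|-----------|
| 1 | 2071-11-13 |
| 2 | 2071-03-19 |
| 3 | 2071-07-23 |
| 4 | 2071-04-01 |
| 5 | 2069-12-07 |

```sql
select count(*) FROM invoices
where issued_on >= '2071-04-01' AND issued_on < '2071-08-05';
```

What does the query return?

Rows in [2071-04-01, 2071-08-05): 2071-07-23, 2071-04-01 → 2 rows.

2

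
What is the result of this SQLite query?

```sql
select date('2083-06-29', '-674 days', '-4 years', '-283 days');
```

Applying '-674 days' to 2083-06-29: counting 674 days back gives 2081-08-24.
Adding -4 years to 2081-08-24 gives 2077-08-24.
Applying '-283 days' to 2077-08-24: counting 283 days back gives 2076-11-14.

2076-11-14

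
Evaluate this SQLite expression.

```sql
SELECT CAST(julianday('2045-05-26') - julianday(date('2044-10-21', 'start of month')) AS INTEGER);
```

237

`start of month` rewinds 2044-10-21 to 2044-10-01.
30 days remain in October 2044 after the 1st (31 − 1).
Full months from November 2044 through April 2045 contribute their day counts.
Then 26 days into May 2045.
Total: 30 + 30 + 31 + 31 + 28 + 31 + 30 + 26 = 237.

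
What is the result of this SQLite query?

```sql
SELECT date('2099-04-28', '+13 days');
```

April 2099 has 30 days; 2 remain after the 28th, so 3 days reach 2099-05-01.
Advancing 10 more days within May lands on 2099-05-11.

2099-05-11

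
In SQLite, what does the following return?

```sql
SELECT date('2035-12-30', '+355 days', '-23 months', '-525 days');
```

Applying '+355 days' to 2035-12-30: counting 355 days forward gives 2036-12-19.
Adding -23 months to 2036-12-19 gives 2035-01-19.
Applying '-525 days' to 2035-01-19: counting 525 days back gives 2033-08-12.

2033-08-12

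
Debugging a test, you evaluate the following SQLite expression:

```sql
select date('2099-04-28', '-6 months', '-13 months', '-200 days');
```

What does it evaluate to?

Adding -6 months to 2099-04-28 gives 2098-10-28.
Adding -13 months to 2098-10-28 gives 2097-09-28.
Applying '-200 days' to 2097-09-28: counting 200 days back gives 2097-03-12.

2097-03-12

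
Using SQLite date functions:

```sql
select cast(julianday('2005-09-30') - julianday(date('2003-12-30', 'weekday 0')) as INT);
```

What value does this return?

635

`weekday 0` advances to the next Sunday; 2003-12-30 is a Tuesday, so it moves forward to 2004-01-04.
27 days remain in January 2004 after the 4th (31 − 4).
Full months from February 2004 through August 2005 contribute their day counts.
Then 30 days into September 2005.
Total: 27 + 29 + 31 + 30 + 31 + 30 + 31 + 31 + 30 + 31 + 30 + 31 + 31 + 28 + 31 + 30 + 31 + 30 + 31 + 31 + 30 = 635.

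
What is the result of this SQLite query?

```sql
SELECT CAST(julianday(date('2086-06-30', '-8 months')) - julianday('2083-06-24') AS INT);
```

859

Adding -8 months to 2086-06-30 gives 2085-10-30.
6 days remain in June 2083 after the 24th (30 − 24).
Full months from July 2083 through September 2085 contribute their day counts.
Then 30 days into October 2085.
Total: 6 + 31 + 31 + 30 + 31 + 30 + 31 + 31 + 29 + 31 + 30 + 31 + 30 + 31 + 31 + 30 + 31 + 30 + 31 + 31 + 28 + 31 + 30 + 31 + 30 + 31 + 31 + 30 + 30 = 859.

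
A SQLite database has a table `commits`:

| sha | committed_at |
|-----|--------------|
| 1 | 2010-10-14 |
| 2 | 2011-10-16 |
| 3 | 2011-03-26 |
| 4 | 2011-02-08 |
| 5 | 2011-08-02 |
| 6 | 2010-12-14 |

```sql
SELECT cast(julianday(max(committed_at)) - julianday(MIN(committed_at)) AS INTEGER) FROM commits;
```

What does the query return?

MIN = 2010-10-14, MAX = 2011-10-16.
17 days remain in October 2010 after the 14th (31 − 14).
Full months from November 2010 through September 2011 contribute their day counts.
Then 16 days into October 2011.
Total: 17 + 30 + 31 + 31 + 28 + 31 + 30 + 31 + 30 + 31 + 31 + 30 + 16 = 367.

367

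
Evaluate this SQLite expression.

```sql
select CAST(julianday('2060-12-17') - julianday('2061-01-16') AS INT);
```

-30

14 days remain in December 2060 after the 17th (31 − 17).
Then 16 days into January 2061.
Total: 14 + 16 = 30.
The subtraction is earlier − later, so the result is −30 → -30.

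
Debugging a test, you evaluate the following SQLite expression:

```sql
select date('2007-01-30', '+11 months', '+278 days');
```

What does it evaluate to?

2008-10-03

Adding +11 months to 2007-01-30 gives 2007-12-30.
Applying '+278 days' to 2007-12-30: counting 278 days forward gives 2008-10-03.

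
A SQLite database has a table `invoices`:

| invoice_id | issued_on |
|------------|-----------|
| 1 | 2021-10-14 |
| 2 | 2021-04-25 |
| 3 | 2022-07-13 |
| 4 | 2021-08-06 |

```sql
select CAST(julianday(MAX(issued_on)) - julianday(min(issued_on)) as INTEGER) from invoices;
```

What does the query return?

444

MIN = 2021-04-25, MAX = 2022-07-13.
5 days remain in April 2021 after the 25th (30 − 25).
Full months from May 2021 through June 2022 contribute their day counts.
Then 13 days into July 2022.
Total: 5 + 31 + 30 + 31 + 31 + 30 + 31 + 30 + 31 + 31 + 28 + 31 + 30 + 31 + 30 + 13 = 444.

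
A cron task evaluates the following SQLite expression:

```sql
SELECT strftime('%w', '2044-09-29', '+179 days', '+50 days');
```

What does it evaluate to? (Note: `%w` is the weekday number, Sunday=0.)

First apply '+179 days', '+50 days': 2044-09-29 → 2045-05-16.
2045-05-16 is a Tuesday; with Sunday=0 that is 2.

2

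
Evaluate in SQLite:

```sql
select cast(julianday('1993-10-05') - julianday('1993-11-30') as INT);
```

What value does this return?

-56

26 days remain in October 1993 after the 5th (31 − 5).
Then 30 days into November 1993.
Total: 26 + 30 = 56.
The subtraction is earlier − later, so the result is −56 → -56.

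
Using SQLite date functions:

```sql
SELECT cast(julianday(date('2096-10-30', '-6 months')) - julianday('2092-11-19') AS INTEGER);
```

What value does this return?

1258

Adding -6 months to 2096-10-30 gives 2096-04-30.
11 days remain in November 2092 after the 19th (30 − 19).
Full months from December 2092 through March 2096 contribute their day counts.
Then 30 days into April 2096.
Total: 11 + 31 + 31 + 28 + 31 + 30 + 31 + 30 + 31 + 31 + 30 + 31 + 30 + 31 + 31 + 28 + 31 + 30 + 31 + 30 + 31 + 31 + 30 + 31 + 30 + 31 + 31 + 28 + 31 + 30 + 31 + 30 + 31 + 31 + 30 + 31 + 30 + 31 + 31 + 29 + 31 + 30 = 1258.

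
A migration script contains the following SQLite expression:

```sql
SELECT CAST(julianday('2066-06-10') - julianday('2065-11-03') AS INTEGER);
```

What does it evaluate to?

27 days remain in November 2065 after the 3rd (30 − 3).
Full months from December 2065 through May 2066 contribute their day counts.
Then 10 days into June 2066.
Total: 27 + 31 + 31 + 28 + 31 + 30 + 31 + 10 = 219.

219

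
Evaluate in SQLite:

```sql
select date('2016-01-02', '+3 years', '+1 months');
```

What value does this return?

Adding +3 years to 2016-01-02 gives 2019-01-02.
Adding +1 month to 2019-01-02 gives 2019-02-02.

2019-02-02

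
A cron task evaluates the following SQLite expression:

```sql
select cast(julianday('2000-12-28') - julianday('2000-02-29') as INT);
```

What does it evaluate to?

0 days remain in February 2000 after the 29th (29 − 29).
Full months from March 2000 through November 2000 contribute their day counts.
Then 28 days into December 2000.
Total: 0 + 31 + 30 + 31 + 30 + 31 + 31 + 30 + 31 + 30 + 28 = 303.

303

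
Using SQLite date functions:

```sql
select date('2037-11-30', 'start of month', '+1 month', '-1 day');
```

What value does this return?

2037-11-30

`start of month` rewinds 2037-11-30 to 2037-11-01.
Adding +1 month to 2037-11-01 gives 2037-12-01.
Going back 1 day from 2037-12-01 reaches 2037-11-30 (last day of November, 30 days).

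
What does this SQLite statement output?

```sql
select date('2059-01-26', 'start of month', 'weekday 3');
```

`start of month` rewinds 2059-01-26 to 2059-01-01.
`weekday 3` advances to the next Wednesday; 2059-01-01 is already a Wednesday, so it stays at 2059-01-01.

2059-01-01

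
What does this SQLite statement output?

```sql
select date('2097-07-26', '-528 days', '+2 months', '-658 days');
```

Applying '-528 days' to 2097-07-26: counting 528 days back gives 2096-02-14.
Adding +2 months to 2096-02-14 gives 2096-04-14.
Applying '-658 days' to 2096-04-14: counting 658 days back gives 2094-06-26.

2094-06-26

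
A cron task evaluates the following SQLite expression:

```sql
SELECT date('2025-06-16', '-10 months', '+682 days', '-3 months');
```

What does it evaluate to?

Adding -10 months to 2025-06-16 gives 2024-08-16.
Applying '+682 days' to 2024-08-16: counting 682 days forward gives 2026-06-29.
Adding -3 months to 2026-06-29 gives 2026-03-29.

2026-03-29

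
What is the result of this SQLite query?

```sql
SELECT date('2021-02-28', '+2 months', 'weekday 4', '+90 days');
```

Adding +2 months to 2021-02-28 gives 2021-04-28.
`weekday 4` advances to the next Thursday; 2021-04-28 is a Wednesday, so it moves forward to 2021-04-29.
Applying '+90 days' to 2021-04-29: counting 90 days forward gives 2021-07-28.

2021-07-28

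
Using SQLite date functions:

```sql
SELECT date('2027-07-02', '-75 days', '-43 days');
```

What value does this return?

Applying '-75 days' to 2027-07-02: counting 75 days back gives 2027-04-18.
Applying '-43 days' to 2027-04-18: counting 43 days back gives 2027-03-06.

2027-03-06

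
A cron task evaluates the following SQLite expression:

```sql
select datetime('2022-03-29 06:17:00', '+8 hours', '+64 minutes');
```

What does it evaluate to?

2022-03-29 15:21:00

+8 hours from 2022-03-29 06:17:00 is 2022-03-29 14:17:00.
64 minutes = 1h 4m; +64 minutes from 2022-03-29 14:17:00 is 2022-03-29 15:21:00.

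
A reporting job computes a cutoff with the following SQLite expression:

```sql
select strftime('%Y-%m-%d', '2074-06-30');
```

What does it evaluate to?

`%Y-%m-%d` extracts the ISO date: 2074-06-30.

2074-06-30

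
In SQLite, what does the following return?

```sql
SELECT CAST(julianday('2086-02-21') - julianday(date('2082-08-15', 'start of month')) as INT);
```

1300

`start of month` rewinds 2082-08-15 to 2082-08-01.
30 days remain in August 2082 after the 1st (31 − 1).
Full months from September 2082 through January 2086 contribute their day counts.
Then 21 days into February 2086.
Total: 30 + 30 + 31 + 30 + 31 + 31 + 28 + 31 + 30 + 31 + 30 + 31 + 31 + 30 + 31 + 30 + 31 + 31 + 29 + 31 + 30 + 31 + 30 + 31 + 31 + 30 + 31 + 30 + 31 + 31 + 28 + 31 + 30 + 31 + 30 + 31 + 31 + 30 + 31 + 30 + 31 + 31 + 21 = 1300.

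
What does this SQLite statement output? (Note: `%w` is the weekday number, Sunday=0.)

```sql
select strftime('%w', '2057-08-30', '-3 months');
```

First apply '-3 months': 2057-08-30 → 2057-05-30.
2057-05-30 is a Wednesday; with Sunday=0 that is 3.

3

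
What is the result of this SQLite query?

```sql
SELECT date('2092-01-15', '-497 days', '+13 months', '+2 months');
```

2091-12-05

Applying '-497 days' to 2092-01-15: counting 497 days back gives 2090-09-05.
Adding +13 months to 2090-09-05 gives 2091-10-05.
Adding +2 months to 2091-10-05 gives 2091-12-05.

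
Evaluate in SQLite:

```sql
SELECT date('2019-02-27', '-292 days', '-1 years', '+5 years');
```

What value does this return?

2022-05-11

Applying '-292 days' to 2019-02-27: counting 292 days back gives 2018-05-11.
Adding -1 year to 2018-05-11 gives 2017-05-11.
Adding +5 years to 2017-05-11 gives 2022-05-11.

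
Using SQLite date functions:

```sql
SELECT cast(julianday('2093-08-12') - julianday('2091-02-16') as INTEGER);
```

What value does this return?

908

12 days remain in February 2091 after the 16th (28 − 16).
Full months from March 2091 through July 2093 contribute their day counts.
Then 12 days into August 2093.
Total: 12 + 31 + 30 + 31 + 30 + 31 + 31 + 30 + 31 + 30 + 31 + 31 + 29 + 31 + 30 + 31 + 30 + 31 + 31 + 30 + 31 + 30 + 31 + 31 + 28 + 31 + 30 + 31 + 30 + 31 + 12 = 908.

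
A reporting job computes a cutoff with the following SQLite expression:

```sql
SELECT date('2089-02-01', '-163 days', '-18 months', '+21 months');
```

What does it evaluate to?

Applying '-163 days' to 2089-02-01: counting 163 days back gives 2088-08-22.
Adding -18 months to 2088-08-22 gives 2087-02-22.
Adding +21 months to 2087-02-22 gives 2088-11-22.

2088-11-22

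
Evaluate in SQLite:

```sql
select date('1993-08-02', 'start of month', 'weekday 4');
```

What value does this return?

1993-08-05

`start of month` rewinds 1993-08-02 to 1993-08-01.
`weekday 4` advances to the next Thursday; 1993-08-01 is a Sunday, so it moves forward to 1993-08-05.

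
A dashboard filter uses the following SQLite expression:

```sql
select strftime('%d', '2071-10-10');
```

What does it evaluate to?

`%d` extracts the 2-digit day of month: 10.

10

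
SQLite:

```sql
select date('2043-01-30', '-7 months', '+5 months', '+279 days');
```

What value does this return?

Adding -7 months to 2043-01-30 gives 2042-06-30.
Adding +5 months to 2042-06-30 gives 2042-11-30.
Applying '+279 days' to 2042-11-30: counting 279 days forward gives 2043-09-05.

2043-09-05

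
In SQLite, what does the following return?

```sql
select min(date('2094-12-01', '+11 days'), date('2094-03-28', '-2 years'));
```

2092-03-28

date('2094-12-01', '+11 days') → 2094-12-12.
date('2094-03-28', '-2 years') → 2092-03-28.
Earlier of the two is 2092-03-28.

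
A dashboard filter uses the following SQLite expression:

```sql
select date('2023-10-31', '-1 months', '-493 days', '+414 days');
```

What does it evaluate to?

2023-07-14

Adding -1 month to 2023-10-31 targets 2023-09-31. September 2023 has only 30 days, so SQLite normalizes the 1-day overflow forward to 2023-10-01.
Applying '-493 days' to 2023-10-01: counting 493 days back gives 2022-05-26.
Applying '+414 days' to 2022-05-26: counting 414 days forward gives 2023-07-14.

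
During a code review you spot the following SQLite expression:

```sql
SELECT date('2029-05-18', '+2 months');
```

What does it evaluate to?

Adding +2 months to 2029-05-18 gives 2029-07-18.

2029-07-18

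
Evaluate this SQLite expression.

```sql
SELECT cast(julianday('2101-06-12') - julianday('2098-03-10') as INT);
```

1189

21 days remain in March 2098 after the 10th (31 − 10).
Full months from April 2098 through May 2101 contribute their day counts.
Then 12 days into June 2101.
Total: 21 + 30 + 31 + 30 + 31 + 31 + 30 + 31 + 30 + 31 + 31 + 28 + 31 + 30 + 31 + 30 + 31 + 31 + 30 + 31 + 30 + 31 + 31 + 28 + 31 + 30 + 31 + 30 + 31 + 31 + 30 + 31 + 30 + 31 + 31 + 28 + 31 + 30 + 31 + 12 = 1189.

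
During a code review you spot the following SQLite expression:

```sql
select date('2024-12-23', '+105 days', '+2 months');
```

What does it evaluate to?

2025-06-07

Applying '+105 days' to 2024-12-23: counting 105 days forward gives 2025-04-07.
Adding +2 months to 2025-04-07 gives 2025-06-07.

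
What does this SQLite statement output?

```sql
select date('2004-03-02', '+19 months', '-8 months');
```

2005-02-02

Adding +19 months to 2004-03-02 gives 2005-10-02.
Adding -8 months to 2005-10-02 gives 2005-02-02.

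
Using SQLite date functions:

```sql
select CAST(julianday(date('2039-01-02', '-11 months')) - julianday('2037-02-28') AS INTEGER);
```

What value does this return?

Adding -11 months to 2039-01-02 gives 2038-02-02.
0 days remain in February 2037 after the 28th (28 − 28).
Full months from March 2037 through January 2038 contribute their day counts.
Then 2 days into February 2038.
Total: 0 + 31 + 30 + 31 + 30 + 31 + 31 + 30 + 31 + 30 + 31 + 31 + 2 = 339.

339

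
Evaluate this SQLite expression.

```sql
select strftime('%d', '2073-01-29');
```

`%d` extracts the 2-digit day of month: 29.

29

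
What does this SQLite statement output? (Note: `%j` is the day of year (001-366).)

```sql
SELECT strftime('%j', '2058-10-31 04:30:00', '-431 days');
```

First apply '-431 days': 2058-10-31 04:30:00 → 2057-08-26 04:30:00.
Day-of-year for 2057-08-26: days since 2057-01-01 inclusive = 238, zero-padded to 238.

238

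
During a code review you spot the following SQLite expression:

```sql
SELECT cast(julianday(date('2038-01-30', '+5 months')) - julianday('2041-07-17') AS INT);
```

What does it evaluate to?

-1113

Adding +5 months to 2038-01-30 gives 2038-06-30.
0 days remain in June 2038 after the 30th (30 − 30).
Full months from July 2038 through June 2041 contribute their day counts.
Then 17 days into July 2041.
Total: 0 + 31 + 31 + 30 + 31 + 30 + 31 + 31 + 28 + 31 + 30 + 31 + 30 + 31 + 31 + 30 + 31 + 30 + 31 + 31 + 29 + 31 + 30 + 31 + 30 + 31 + 31 + 30 + 31 + 30 + 31 + 31 + 28 + 31 + 30 + 31 + 30 + 17 = 1113.
The subtraction is earlier − later, so the result is −1113 → -1113.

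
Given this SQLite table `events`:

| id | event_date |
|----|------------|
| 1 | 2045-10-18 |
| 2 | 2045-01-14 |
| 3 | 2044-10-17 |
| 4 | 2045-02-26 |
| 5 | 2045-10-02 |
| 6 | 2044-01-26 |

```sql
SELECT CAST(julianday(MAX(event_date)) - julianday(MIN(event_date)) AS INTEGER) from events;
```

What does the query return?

631

MIN = 2044-01-26, MAX = 2045-10-18.
5 days remain in January 2044 after the 26th (31 − 26).
Full months from February 2044 through September 2045 contribute their day counts.
Then 18 days into October 2045.
Total: 5 + 29 + 31 + 30 + 31 + 30 + 31 + 31 + 30 + 31 + 30 + 31 + 31 + 28 + 31 + 30 + 31 + 30 + 31 + 31 + 30 + 18 = 631.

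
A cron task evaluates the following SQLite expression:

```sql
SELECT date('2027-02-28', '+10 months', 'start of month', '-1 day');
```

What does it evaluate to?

Adding +10 months to 2027-02-28 gives 2027-12-28.
`start of month` rewinds 2027-12-28 to 2027-12-01.
Going back 1 day from 2027-12-01 reaches 2027-11-30 (last day of November, 30 days).

2027-11-30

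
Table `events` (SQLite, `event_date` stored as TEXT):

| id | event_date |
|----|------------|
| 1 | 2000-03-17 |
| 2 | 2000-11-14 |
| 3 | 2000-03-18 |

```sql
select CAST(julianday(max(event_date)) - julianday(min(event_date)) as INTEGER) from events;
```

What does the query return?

MIN = 2000-03-17, MAX = 2000-11-14.
14 days remain in March 2000 after the 17th (31 − 17).
Full months from April 2000 through October 2000 contribute their day counts.
Then 14 days into November 2000.
Total: 14 + 30 + 31 + 30 + 31 + 31 + 30 + 31 + 14 = 242.

242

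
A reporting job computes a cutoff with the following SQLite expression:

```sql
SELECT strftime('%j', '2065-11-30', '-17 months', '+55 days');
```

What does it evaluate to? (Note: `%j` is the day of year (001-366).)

First apply '-17 months', '+55 days': 2065-11-30 → 2064-08-24.
Day-of-year for 2064-08-24: days since 2064-01-01 inclusive = 237, zero-padded to 237.

237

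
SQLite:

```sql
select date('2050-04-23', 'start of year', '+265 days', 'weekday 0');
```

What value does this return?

2050-09-25

`start of year` rewinds 2050-04-23 to 2050-01-01.
Applying '+265 days' to 2050-01-01: counting 265 days forward gives 2050-09-23.
`weekday 0` advances to the next Sunday; 2050-09-23 is a Friday, so it moves forward to 2050-09-25.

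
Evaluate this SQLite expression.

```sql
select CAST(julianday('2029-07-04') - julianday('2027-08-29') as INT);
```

2 days remain in August 2027 after the 29th (31 − 29).
Full months from September 2027 through June 2029 contribute their day counts.
Then 4 days into July 2029.
Total: 2 + 30 + 31 + 30 + 31 + 31 + 29 + 31 + 30 + 31 + 30 + 31 + 31 + 30 + 31 + 30 + 31 + 31 + 28 + 31 + 30 + 31 + 30 + 4 = 675.

675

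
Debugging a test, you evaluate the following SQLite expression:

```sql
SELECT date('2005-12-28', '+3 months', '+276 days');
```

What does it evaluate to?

Adding +3 months to 2005-12-28 gives 2006-03-28.
Applying '+276 days' to 2006-03-28: counting 276 days forward gives 2006-12-29.

2006-12-29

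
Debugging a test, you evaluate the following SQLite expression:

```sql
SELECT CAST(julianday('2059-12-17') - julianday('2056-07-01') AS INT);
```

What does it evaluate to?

1264

30 days remain in July 2056 after the 1st (31 − 1).
Full months from August 2056 through November 2059 contribute their day counts.
Then 17 days into December 2059.
Total: 30 + 31 + 30 + 31 + 30 + 31 + 31 + 28 + 31 + 30 + 31 + 30 + 31 + 31 + 30 + 31 + 30 + 31 + 31 + 28 + 31 + 30 + 31 + 30 + 31 + 31 + 30 + 31 + 30 + 31 + 31 + 28 + 31 + 30 + 31 + 30 + 31 + 31 + 30 + 31 + 30 + 17 = 1264.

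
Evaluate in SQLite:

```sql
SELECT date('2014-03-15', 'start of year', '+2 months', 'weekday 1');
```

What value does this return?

2014-03-03

`start of year` rewinds 2014-03-15 to 2014-01-01.
Adding +2 months to 2014-01-01 gives 2014-03-01.
`weekday 1` advances to the next Monday; 2014-03-01 is a Saturday, so it moves forward to 2014-03-03.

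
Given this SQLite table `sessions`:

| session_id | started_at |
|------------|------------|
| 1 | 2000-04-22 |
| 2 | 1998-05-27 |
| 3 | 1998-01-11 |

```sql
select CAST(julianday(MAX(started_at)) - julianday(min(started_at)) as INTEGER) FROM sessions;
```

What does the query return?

832

MIN = 1998-01-11, MAX = 2000-04-22.
20 days remain in January 1998 after the 11th (31 − 11).
Full months from February 1998 through March 2000 contribute their day counts.
Then 22 days into April 2000.
Total: 20 + 28 + 31 + 30 + 31 + 30 + 31 + 31 + 30 + 31 + 30 + 31 + 31 + 28 + 31 + 30 + 31 + 30 + 31 + 31 + 30 + 31 + 30 + 31 + 31 + 29 + 31 + 22 = 832.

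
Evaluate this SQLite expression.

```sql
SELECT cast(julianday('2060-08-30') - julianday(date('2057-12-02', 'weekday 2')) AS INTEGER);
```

`weekday 2` advances to the next Tuesday; 2057-12-02 is a Sunday, so it moves forward to 2057-12-04.
27 days remain in December 2057 after the 4th (31 − 4).
Full months from January 2058 through July 2060 contribute their day counts.
Then 30 days into August 2060.
Total: 27 + 31 + 28 + 31 + 30 + 31 + 30 + 31 + 31 + 30 + 31 + 30 + 31 + 31 + 28 + 31 + 30 + 31 + 30 + 31 + 31 + 30 + 31 + 30 + 31 + 31 + 29 + 31 + 30 + 31 + 30 + 31 + 30 = 1000.

1000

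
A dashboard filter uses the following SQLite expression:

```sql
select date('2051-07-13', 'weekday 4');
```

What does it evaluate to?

2051-07-13

`weekday 4` advances to the next Thursday; 2051-07-13 is already a Thursday, so it stays at 2051-07-13.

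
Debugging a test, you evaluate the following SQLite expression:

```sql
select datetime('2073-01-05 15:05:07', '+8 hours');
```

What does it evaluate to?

+8 hours from 2073-01-05 15:05:07 is 2073-01-05 23:05:07.

2073-01-05 23:05:07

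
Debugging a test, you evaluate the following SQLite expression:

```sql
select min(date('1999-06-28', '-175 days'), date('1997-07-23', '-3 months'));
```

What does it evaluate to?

date('1999-06-28', '-175 days') → 1999-01-04.
date('1997-07-23', '-3 months') → 1997-04-23.
Earlier of the two is 1997-04-23.

1997-04-23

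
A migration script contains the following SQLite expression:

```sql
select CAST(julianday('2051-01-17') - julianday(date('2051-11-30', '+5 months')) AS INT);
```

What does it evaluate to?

-469

Adding +5 months to 2051-11-30 gives 2052-04-30.
14 days remain in January 2051 after the 17th (31 − 17).
Full months from February 2051 through March 2052 contribute their day counts.
Then 30 days into April 2052.
Total: 14 + 28 + 31 + 30 + 31 + 30 + 31 + 31 + 30 + 31 + 30 + 31 + 31 + 29 + 31 + 30 = 469.
The subtraction is earlier − later, so the result is −469 → -469.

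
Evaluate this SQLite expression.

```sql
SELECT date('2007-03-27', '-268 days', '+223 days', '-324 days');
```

Applying '-268 days' to 2007-03-27: counting 268 days back gives 2006-07-02.
Applying '+223 days' to 2006-07-02: counting 223 days forward gives 2007-02-10.
Applying '-324 days' to 2007-02-10: counting 324 days back gives 2006-03-23.

2006-03-23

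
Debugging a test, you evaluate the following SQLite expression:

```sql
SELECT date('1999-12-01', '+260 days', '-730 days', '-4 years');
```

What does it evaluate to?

1994-08-18

Applying '+260 days' to 1999-12-01: counting 260 days forward gives 2000-08-17.
Applying '-730 days' to 2000-08-17: counting 730 days back gives 1998-08-18.
Adding -4 years to 1998-08-18 gives 1994-08-18.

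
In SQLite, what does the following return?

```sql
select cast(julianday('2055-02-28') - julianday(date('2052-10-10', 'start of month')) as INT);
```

`start of month` rewinds 2052-10-10 to 2052-10-01.
30 days remain in October 2052 after the 1st (31 − 1).
Full months from November 2052 through January 2055 contribute their day counts.
Then 28 days into February 2055.
Total: 30 + 30 + 31 + 31 + 28 + 31 + 30 + 31 + 30 + 31 + 31 + 30 + 31 + 30 + 31 + 31 + 28 + 31 + 30 + 31 + 30 + 31 + 31 + 30 + 31 + 30 + 31 + 31 + 28 = 880.

880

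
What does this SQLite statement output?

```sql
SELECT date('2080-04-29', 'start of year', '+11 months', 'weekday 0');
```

2080-12-01

`start of year` rewinds 2080-04-29 to 2080-01-01.
Adding +11 months to 2080-01-01 gives 2080-12-01.
`weekday 0` advances to the next Sunday; 2080-12-01 is already a Sunday, so it stays at 2080-12-01.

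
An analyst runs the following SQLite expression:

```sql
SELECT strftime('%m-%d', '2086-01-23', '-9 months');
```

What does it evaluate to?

First apply '-9 months': 2086-01-23 → 2085-04-23.
`%m-%d` extracts the month-day: 04-23.

04-23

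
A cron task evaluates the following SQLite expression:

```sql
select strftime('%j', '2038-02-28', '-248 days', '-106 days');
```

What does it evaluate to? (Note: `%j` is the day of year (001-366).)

070

First apply '-248 days', '-106 days': 2038-02-28 → 2037-03-11.
Day-of-year for 2037-03-11: days since 2037-01-01 inclusive = 70, zero-padded to 070.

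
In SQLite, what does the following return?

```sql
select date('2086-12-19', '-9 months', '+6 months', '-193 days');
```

2086-03-10

Adding -9 months to 2086-12-19 gives 2086-03-19.
Adding +6 months to 2086-03-19 gives 2086-09-19.
Applying '-193 days' to 2086-09-19: counting 193 days back gives 2086-03-10.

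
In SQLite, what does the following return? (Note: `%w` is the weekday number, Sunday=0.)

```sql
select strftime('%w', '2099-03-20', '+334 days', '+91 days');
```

First apply '+334 days', '+91 days': 2099-03-20 → 2100-05-19.
2100-05-19 is a Wednesday; with Sunday=0 that is 3.

3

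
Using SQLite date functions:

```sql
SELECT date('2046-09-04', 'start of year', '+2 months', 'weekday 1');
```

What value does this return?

2046-03-05

`start of year` rewinds 2046-09-04 to 2046-01-01.
Adding +2 months to 2046-01-01 gives 2046-03-01.
`weekday 1` advances to the next Monday; 2046-03-01 is a Thursday, so it moves forward to 2046-03-05.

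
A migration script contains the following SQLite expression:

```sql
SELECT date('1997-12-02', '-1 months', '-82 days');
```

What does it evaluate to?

Adding -1 month to 1997-12-02 gives 1997-11-02.
Applying '-82 days' to 1997-11-02: counting 82 days back gives 1997-08-12.

1997-08-12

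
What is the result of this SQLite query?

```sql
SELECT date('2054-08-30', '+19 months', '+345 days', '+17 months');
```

2058-08-10

Adding +19 months to 2054-08-30 gives 2056-03-30.
Applying '+345 days' to 2056-03-30: counting 345 days forward gives 2057-03-10.
Adding +17 months to 2057-03-10 gives 2058-08-10.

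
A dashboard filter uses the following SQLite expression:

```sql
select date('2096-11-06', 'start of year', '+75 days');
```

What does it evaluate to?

2096-03-16

`start of year` rewinds 2096-11-06 to 2096-01-01.
Applying '+75 days' to 2096-01-01: counting 75 days forward gives 2096-03-16.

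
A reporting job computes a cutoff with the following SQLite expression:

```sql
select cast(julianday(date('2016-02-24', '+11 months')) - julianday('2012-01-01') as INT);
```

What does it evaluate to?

1850

Adding +11 months to 2016-02-24 gives 2017-01-24.
30 days remain in January 2012 after the 1st (31 − 1).
Full months from February 2012 through December 2016 contribute their day counts.
Then 24 days into January 2017.
Total: 30 + 29 + 31 + 30 + 31 + 30 + 31 + 31 + 30 + 31 + 30 + 31 + 31 + 28 + 31 + 30 + 31 + 30 + 31 + 31 + 30 + 31 + 30 + 31 + 31 + 28 + 31 + 30 + 31 + 30 + 31 + 31 + 30 + 31 + 30 + 31 + 31 + 28 + 31 + 30 + 31 + 30 + 31 + 31 + 30 + 31 + 30 + 31 + 31 + 29 + 31 + 30 + 31 + 30 + 31 + 31 + 30 + 31 + 30 + 31 + 24 = 1850.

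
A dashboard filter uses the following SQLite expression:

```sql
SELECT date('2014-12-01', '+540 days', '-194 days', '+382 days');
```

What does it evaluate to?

Applying '+540 days' to 2014-12-01: counting 540 days forward gives 2016-05-24.
Applying '-194 days' to 2016-05-24: counting 194 days back gives 2015-11-12.
Applying '+382 days' to 2015-11-12: counting 382 days forward gives 2016-11-28.

2016-11-28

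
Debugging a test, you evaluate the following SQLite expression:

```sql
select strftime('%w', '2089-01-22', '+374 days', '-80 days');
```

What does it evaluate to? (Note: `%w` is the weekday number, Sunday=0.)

6

First apply '+374 days', '-80 days': 2089-01-22 → 2089-11-12.
2089-11-12 is a Saturday; with Sunday=0 that is 6.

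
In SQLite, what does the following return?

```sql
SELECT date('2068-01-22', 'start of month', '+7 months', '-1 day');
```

2068-07-31

`start of month` rewinds 2068-01-22 to 2068-01-01.
Adding +7 months to 2068-01-01 gives 2068-08-01.
Going back 1 day from 2068-08-01 reaches 2068-07-31 (last day of July, 31 days).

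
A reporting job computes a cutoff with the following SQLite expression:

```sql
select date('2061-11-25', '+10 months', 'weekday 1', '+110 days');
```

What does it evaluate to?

Adding +10 months to 2061-11-25 gives 2062-09-25.
`weekday 1` advances to the next Monday; 2062-09-25 is already a Monday, so it stays at 2062-09-25.
Applying '+110 days' to 2062-09-25: counting 110 days forward gives 2063-01-13.

2063-01-13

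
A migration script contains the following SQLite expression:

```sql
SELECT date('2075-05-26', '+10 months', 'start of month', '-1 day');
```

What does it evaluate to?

Adding +10 months to 2075-05-26 gives 2076-03-26.
`start of month` rewinds 2076-03-26 to 2076-03-01.
Going back 1 day from 2076-03-01 reaches 2076-02-29 (last day of February, 29 days).

2076-02-29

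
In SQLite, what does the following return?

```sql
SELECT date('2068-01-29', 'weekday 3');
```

2068-02-01

`weekday 3` advances to the next Wednesday; 2068-01-29 is a Sunday, so it moves forward to 2068-02-01.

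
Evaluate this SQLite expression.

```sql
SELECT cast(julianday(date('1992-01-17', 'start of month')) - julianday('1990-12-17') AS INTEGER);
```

`start of month` rewinds 1992-01-17 to 1992-01-01.
14 days remain in December 1990 after the 17th (31 − 17).
Full months from January 1991 through December 1991 contribute their day counts.
Then 1 day into January 1992.
Total: 14 + 31 + 28 + 31 + 30 + 31 + 30 + 31 + 31 + 30 + 31 + 30 + 31 + 1 = 380.

380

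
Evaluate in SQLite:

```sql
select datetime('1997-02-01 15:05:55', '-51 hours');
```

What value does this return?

-51 hours from 1997-02-01 15:05:55 is 1997-01-30 12:05:55 (crosses midnight).

1997-01-30 12:05:55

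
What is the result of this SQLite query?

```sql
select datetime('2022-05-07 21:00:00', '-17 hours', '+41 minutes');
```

2022-05-07 04:41:00

-17 hours from 2022-05-07 21:00:00 is 2022-05-07 04:00:00.
+41 minutes from 2022-05-07 04:00:00 is 2022-05-07 04:41:00.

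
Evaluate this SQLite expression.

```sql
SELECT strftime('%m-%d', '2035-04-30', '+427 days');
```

06-30

First apply '+427 days': 2035-04-30 → 2036-06-30.
`%m-%d` extracts the month-day: 06-30.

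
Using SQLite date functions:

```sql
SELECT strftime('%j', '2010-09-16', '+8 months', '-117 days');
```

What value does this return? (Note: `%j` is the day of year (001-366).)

019

First apply '+8 months', '-117 days': 2010-09-16 → 2011-01-19.
Day-of-year for 2011-01-19: days since 2011-01-01 inclusive = 19, zero-padded to 019.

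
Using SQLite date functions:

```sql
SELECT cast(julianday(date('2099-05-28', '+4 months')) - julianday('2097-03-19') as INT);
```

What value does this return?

923

Adding +4 months to 2099-05-28 gives 2099-09-28.
12 days remain in March 2097 after the 19th (31 − 19).
Full months from April 2097 through August 2099 contribute their day counts.
Then 28 days into September 2099.
Total: 12 + 30 + 31 + 30 + 31 + 31 + 30 + 31 + 30 + 31 + 31 + 28 + 31 + 30 + 31 + 30 + 31 + 31 + 30 + 31 + 30 + 31 + 31 + 28 + 31 + 30 + 31 + 30 + 31 + 31 + 28 = 923.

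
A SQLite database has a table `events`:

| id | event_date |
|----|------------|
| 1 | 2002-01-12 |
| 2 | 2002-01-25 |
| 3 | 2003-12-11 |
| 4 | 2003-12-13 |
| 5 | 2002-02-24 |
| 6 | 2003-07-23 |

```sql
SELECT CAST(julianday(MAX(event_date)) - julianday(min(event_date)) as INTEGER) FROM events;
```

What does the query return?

700

MIN = 2002-01-12, MAX = 2003-12-13.
19 days remain in January 2002 after the 12th (31 − 12).
Full months from February 2002 through November 2003 contribute their day counts.
Then 13 days into December 2003.
Total: 19 + 28 + 31 + 30 + 31 + 30 + 31 + 31 + 30 + 31 + 30 + 31 + 31 + 28 + 31 + 30 + 31 + 30 + 31 + 31 + 30 + 31 + 30 + 13 = 700.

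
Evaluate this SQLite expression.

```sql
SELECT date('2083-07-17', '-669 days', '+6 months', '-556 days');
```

2080-09-06

Applying '-669 days' to 2083-07-17: counting 669 days back gives 2081-09-16.
Adding +6 months to 2081-09-16 gives 2082-03-16.
Applying '-556 days' to 2082-03-16: counting 556 days back gives 2080-09-06.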